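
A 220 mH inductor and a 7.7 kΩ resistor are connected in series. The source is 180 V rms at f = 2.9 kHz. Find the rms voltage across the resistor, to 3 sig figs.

160 V

ω = 2πf = 18220 rad/s
X_L = ωL = 4010 Ω
Z = 7700 + j4010 Ω
|Z| = √(7700² + 4010²) = 8680 Ω
I = V/|Z| = 20.7 mA
V_R = I·|Z_R| = 0.0207 × 7700 = 160 V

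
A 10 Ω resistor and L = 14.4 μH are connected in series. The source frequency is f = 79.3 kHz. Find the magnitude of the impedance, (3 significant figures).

12.3 Ω

ω = 2πf = 498300 rad/s
X_L = ωL = 7.17 Ω
Z = 10.0 + j7.17 Ω
|Z| = √(10.0² + 7.17²) = 12.3 Ω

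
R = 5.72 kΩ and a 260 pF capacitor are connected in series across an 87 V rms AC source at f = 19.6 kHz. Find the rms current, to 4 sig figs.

ω = 2πf = 123200 rad/s
X_C = 1/(ωC) = 31230 Ω
Z = 5720 − j31230 Ω
|Z| = √(5720² + 31230²) = 31750 Ω
I = V/|Z| = 87/31750 = 2.740 mA

2.740 mA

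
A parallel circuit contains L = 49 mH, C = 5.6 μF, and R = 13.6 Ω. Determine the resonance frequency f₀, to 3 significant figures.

ω₀ = 1/√(LC) = 1/√(0.049 × 5.6e-06) = 1909 rad/s
f₀ = ω₀/(2π) = 304 Hz

304 Hz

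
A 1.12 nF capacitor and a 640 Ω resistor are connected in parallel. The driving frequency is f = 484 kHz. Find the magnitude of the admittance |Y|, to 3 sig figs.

ω = 2πf = 3.041e+06 rad/s
X_C = 1/(ωC) = 294 Ω
Parallel: admittances add. Y = 1/R + jωC
Y = (0.00156 + j0.00341) S
|Y| = 0.00375 S → |Z| = 1/|Y| = 267 Ω, ∠Z = −∠Y = -65.4°

3.75 mS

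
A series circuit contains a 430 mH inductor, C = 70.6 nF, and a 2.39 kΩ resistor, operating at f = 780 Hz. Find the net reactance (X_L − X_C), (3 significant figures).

ω = 2πf = 4901 rad/s
X_L = ωL = 2110 Ω
X_C = 1/(ωC) = 2890 Ω
X = 2110 − 2890 = -783 Ω

-783 Ω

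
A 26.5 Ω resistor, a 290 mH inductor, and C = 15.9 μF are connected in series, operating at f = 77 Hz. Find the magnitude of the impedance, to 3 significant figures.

28.4 Ω

ω = 2πf = 483.8 rad/s
X_L = ωL = 140 Ω
X_C = 1/(ωC) = 130 Ω
Net reactance X = X_L − X_C = 10.3 Ω
Z = 26.5 + j10.3 Ω
|Z| = √(26.5² + 10.3²) = 28.4 Ω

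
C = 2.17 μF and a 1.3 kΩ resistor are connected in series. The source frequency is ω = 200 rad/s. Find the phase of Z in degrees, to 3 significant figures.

X_C = 1/(ωC) = 2300 Ω
Z = 1300 − j2300 Ω
|Z| = √(1300² + 2300²) = 2650 Ω
∠Z = arctan(-2300/1300) = -60.6°

-60.6°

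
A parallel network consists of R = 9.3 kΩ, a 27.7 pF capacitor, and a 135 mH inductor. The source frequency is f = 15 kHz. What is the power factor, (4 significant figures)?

0.8167

ω = 2πf = 94250 rad/s
X_L = ωL = 12720 Ω
X_C = 1/(ωC) = 383000 Ω
Parallel: admittances add. Y = 1/R + 1/(jωL) + jωC
Y = (0.0001075 − j7.598e-05) S
|Y| = 0.0001317 S → |Z| = 1/|Y| = 7595 Ω, ∠Z = −∠Y = 35.25°
cos φ = cos(35.25°) = 0.8167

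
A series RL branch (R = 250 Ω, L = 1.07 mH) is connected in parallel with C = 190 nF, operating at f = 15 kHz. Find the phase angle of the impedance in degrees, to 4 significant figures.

-78.24°

ω = 2πf = 94250 rad/s
X_L = ωL = 100.8 Ω
X_C = 1/(ωC) = 55.84 Ω
Branch 1 (R+jX_L): Z₁ = 250.0 + j100.8 Ω, |Z₁| = 269.6 Ω
Branch 2 (−jX_C): Z₂ = −j55.84 Ω
Parallel: Z = Z₁Z₂/(Z₁+Z₂), |Z| = 59.26 Ω, ∠Z = -78.24°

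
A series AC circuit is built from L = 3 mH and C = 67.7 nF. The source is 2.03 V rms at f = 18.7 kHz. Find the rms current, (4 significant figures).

ω = 2πf = 117500 rad/s
X_L = ωL = 352.5 Ω
X_C = 1/(ωC) = 125.7 Ω
Net reactance X = X_L − X_C = 226.8 Ω
Z = j226.8 Ω
|Z| = √(0² + 226.8²) = 226.8 Ω
I = V/|Z| = 2.03/226.8 = 8.952 mA

8.952 mA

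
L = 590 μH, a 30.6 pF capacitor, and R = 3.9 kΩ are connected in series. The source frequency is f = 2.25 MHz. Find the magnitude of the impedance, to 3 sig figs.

ω = 2πf = 1.414e+07 rad/s
X_L = ωL = 8340 Ω
X_C = 1/(ωC) = 2310 Ω
Net reactance X = X_L − X_C = 6030 Ω
Z = 3900 + j6030 Ω
|Z| = √(3900² + 6030²) = 7180 Ω

7180 Ω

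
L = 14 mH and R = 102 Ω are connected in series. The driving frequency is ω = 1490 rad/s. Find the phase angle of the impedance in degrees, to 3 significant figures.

X_L = ωL = 20.9 Ω
Z = 102 + j20.9 Ω
|Z| = √(102² + 20.9²) = 104 Ω
∠Z = arctan(20.9/102) = 11.6°

11.6°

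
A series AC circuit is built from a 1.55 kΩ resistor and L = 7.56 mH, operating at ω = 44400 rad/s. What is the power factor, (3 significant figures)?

X_L = ωL = 336 Ω
Z = 1550 + j336 Ω
|Z| = √(1550² + 336²) = 1590 Ω
∠Z = arctan(336/1550) = 12.2°
cos φ = cos(12.2°) = 0.977

0.977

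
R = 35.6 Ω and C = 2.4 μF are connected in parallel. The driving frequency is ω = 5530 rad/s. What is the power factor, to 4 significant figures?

0.9042

X_C = 1/(ωC) = 75.35 Ω
Parallel: admittances add. Y = 1/R + jωC
Y = (0.02809 + j0.01327) S
|Y| = 0.03107 S → |Z| = 1/|Y| = 32.19 Ω, ∠Z = −∠Y = -25.29°
cos φ = cos(-25.29°) = 0.9042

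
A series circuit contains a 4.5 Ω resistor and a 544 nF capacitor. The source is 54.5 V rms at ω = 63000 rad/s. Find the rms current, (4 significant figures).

1.846 A

X_C = 1/(ωC) = 29.18 Ω
Z = 4.500 − j29.18 Ω
|Z| = √(4.500² + 29.18²) = 29.52 Ω
I = V/|Z| = 54.5/29.52 = 1.846 A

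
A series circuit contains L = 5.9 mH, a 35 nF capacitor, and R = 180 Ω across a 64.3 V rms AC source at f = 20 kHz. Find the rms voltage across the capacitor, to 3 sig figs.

ω = 2πf = 125700 rad/s
X_L = ωL = 741 Ω
X_C = 1/(ωC) = 227 Ω
Net reactance X = X_L − X_C = 514 Ω
Z = 180 + j514 Ω
|Z| = √(180² + 514²) = 545 Ω
I = V/|Z| = 118 mA
V_C = I·|Z_C| = 0.118 × 227 = 26.8 V

26.8 V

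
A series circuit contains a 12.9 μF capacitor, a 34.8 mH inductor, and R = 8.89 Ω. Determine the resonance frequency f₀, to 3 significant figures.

238 Hz

ω₀ = 1/√(LC) = 1/√(0.0348 × 1.29e-05) = 1493 rad/s
f₀ = ω₀/(2π) = 238 Hz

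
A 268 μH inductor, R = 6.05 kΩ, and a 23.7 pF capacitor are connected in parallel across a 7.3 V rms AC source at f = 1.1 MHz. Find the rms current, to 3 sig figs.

3.00 mA

ω = 2πf = 6.912e+06 rad/s
X_L = ωL = 1850 Ω
X_C = 1/(ωC) = 6100 Ω
Parallel: admittances add. Y = 1/R + 1/(jωL) + jωC
Y = (0.000165 − j0.000376) S
|Y| = 0.000411 S → |Z| = 1/|Y| = 2430 Ω, ∠Z = −∠Y = 66.3°
I = V/|Z| = 7.3/2430 = 3.00 mA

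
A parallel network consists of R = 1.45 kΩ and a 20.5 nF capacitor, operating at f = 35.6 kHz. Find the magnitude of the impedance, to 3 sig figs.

ω = 2πf = 223700 rad/s
X_C = 1/(ωC) = 218 Ω
Parallel: admittances add. Y = 1/R + jωC
Y = (0.000690 + j0.00459) S
|Y| = 0.00464 S → |Z| = 1/|Y| = 216 Ω, ∠Z = −∠Y = -81.4°

216 Ω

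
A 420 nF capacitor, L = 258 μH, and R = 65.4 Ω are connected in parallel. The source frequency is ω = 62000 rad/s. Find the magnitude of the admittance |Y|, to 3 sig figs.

39.6 mS

X_L = ωL = 16.0 Ω
X_C = 1/(ωC) = 38.4 Ω
Parallel: admittances add. Y = 1/R + 1/(jωL) + jωC
Y = (0.0153 − j0.0365) S
|Y| = 0.0396 S → |Z| = 1/|Y| = 25.3 Ω, ∠Z = −∠Y = 67.3°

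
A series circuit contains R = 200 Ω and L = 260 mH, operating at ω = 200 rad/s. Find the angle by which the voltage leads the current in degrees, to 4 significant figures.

14.57°

X_L = ωL = 52.00 Ω
Z = 200.0 + j52.00 Ω
|Z| = √(200.0² + 52.00²) = 206.6 Ω
∠Z = arctan(52.00/200.0) = 14.57°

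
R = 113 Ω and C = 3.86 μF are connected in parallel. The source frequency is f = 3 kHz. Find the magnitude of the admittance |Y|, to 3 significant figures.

ω = 2πf = 18850 rad/s
X_C = 1/(ωC) = 13.7 Ω
Parallel: admittances add. Y = 1/R + jωC
Y = (0.00885 + j0.0728) S
|Y| = 0.0733 S → |Z| = 1/|Y| = 13.6 Ω, ∠Z = −∠Y = -83.1°

73.3 mS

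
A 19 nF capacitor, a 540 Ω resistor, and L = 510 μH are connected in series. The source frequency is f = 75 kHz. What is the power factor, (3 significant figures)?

0.973

ω = 2πf = 471200 rad/s
X_L = ωL = 240 Ω
X_C = 1/(ωC) = 112 Ω
Net reactance X = X_L − X_C = 129 Ω
Z = 540 + j129 Ω
|Z| = √(540² + 129²) = 555 Ω
∠Z = arctan(129/540) = 13.4°
cos φ = cos(13.4°) = 0.973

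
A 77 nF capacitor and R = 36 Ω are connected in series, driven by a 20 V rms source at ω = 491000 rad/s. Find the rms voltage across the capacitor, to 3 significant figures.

X_C = 1/(ωC) = 26.5 Ω
Z = 36.0 − j26.5 Ω
|Z| = √(36.0² + 26.5²) = 44.7 Ω
I = V/|Z| = 448 mA
V_C = I·|Z_C| = 0.448 × 26.5 = 11.8 V

11.8 V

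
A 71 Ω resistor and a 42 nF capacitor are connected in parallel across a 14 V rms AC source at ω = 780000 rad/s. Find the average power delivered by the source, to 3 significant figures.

2.76 W

X_C = 1/(ωC) = 30.5 Ω
Parallel: admittances add. Y = 1/R + jωC
Y = (0.0141 + j0.0328) S
|Y| = 0.0357 S → |Z| = 1/|Y| = 28.0 Ω, ∠Z = −∠Y = -66.7°
I = V/|Z| = 499 mA
P = VI cos φ = 14 × 0.499 × cos(-66.7°) = 2.76 W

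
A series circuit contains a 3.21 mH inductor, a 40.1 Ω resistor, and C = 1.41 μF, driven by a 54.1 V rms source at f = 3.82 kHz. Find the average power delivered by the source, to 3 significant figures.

30.4 W

ω = 2πf = 24000 rad/s
X_L = ωL = 77.0 Ω
X_C = 1/(ωC) = 29.5 Ω
Net reactance X = X_L − X_C = 47.5 Ω
Z = 40.1 + j47.5 Ω
|Z| = √(40.1² + 47.5²) = 62.2 Ω
∠Z = arctan(47.5/40.1) = 49.8°
I = V/|Z| = 870 mA
P = VI cos φ = 54.1 × 0.870 × cos(49.8°) = 30.4 W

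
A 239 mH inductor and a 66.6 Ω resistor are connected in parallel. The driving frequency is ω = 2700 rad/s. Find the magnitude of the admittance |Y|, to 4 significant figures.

X_L = ωL = 645.3 Ω
Parallel: admittances add. Y = 1/R + 1/(jωL)
Y = (0.01502 − j0.001550) S
|Y| = 0.01509 S → |Z| = 1/|Y| = 66.25 Ω, ∠Z = −∠Y = 5.893°

15.09 mS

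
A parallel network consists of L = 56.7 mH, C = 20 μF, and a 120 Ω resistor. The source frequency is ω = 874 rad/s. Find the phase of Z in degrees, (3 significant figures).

17.9°

X_L = ωL = 49.6 Ω
X_C = 1/(ωC) = 57.2 Ω
Parallel: admittances add. Y = 1/R + 1/(jωL) + jωC
Y = (0.00833 − j0.00270) S
|Y| = 0.00876 S → |Z| = 1/|Y| = 114 Ω, ∠Z = −∠Y = 17.9°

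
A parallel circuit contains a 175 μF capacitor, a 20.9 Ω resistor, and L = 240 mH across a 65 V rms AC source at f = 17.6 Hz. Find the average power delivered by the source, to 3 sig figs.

ω = 2πf = 110.6 rad/s
X_L = ωL = 26.5 Ω
X_C = 1/(ωC) = 51.7 Ω
Parallel: admittances add. Y = 1/R + 1/(jωL) + jωC
Y = (0.0478 − j0.0183) S
|Y| = 0.0512 S → |Z| = 1/|Y| = 19.5 Ω, ∠Z = −∠Y = 21.0°
I = V/|Z| = 3.33 A
P = VI cos φ = 65 × 3.33 × cos(21.0°) = 202 W

202 W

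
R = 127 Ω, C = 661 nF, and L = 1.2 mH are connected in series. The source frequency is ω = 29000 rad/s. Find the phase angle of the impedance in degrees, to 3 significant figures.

X_L = ωL = 34.8 Ω
X_C = 1/(ωC) = 52.2 Ω
Net reactance X = X_L − X_C = -17.4 Ω
Z = 127 − j17.4 Ω
|Z| = √(127² + 17.4²) = 128 Ω
∠Z = arctan(-17.4/127) = -7.79°

-7.79°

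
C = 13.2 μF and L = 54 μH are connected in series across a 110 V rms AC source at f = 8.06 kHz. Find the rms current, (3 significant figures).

ω = 2πf = 50640 rad/s
X_L = ωL = 2.73 Ω
X_C = 1/(ωC) = 1.50 Ω
Net reactance X = X_L − X_C = 1.24 Ω
Z = j1.24 Ω
|Z| = √(0² + 1.24²) = 1.24 Ω
I = V/|Z| = 110/1.24 = 88.8 A

88.8 A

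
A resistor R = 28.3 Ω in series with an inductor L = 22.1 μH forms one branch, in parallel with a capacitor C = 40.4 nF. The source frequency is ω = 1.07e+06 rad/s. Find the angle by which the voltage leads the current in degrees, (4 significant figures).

-51.16°

X_L = ωL = 23.65 Ω
X_C = 1/(ωC) = 23.13 Ω
Branch 1 (R+jX_L): Z₁ = 28.30 + j23.65 Ω, |Z₁| = 36.88 Ω
Branch 2 (−jX_C): Z₂ = −j23.13 Ω
Parallel: Z = Z₁Z₂/(Z₁+Z₂), |Z| = 30.14 Ω, ∠Z = -51.16°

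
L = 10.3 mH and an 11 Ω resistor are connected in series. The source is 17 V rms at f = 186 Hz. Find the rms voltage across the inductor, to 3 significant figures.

12.5 V

ω = 2πf = 1169 rad/s
X_L = ωL = 12.0 Ω
Z = 11.0 + j12.0 Ω
|Z| = √(11.0² + 12.0²) = 16.3 Ω
I = V/|Z| = 1.04 A
V_L = I·|Z_L| = 1.04 × 12.0 = 12.5 V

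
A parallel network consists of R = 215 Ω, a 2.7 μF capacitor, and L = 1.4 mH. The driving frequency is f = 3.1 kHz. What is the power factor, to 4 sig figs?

ω = 2πf = 19480 rad/s
X_L = ωL = 27.27 Ω
X_C = 1/(ωC) = 19.01 Ω
Parallel: admittances add. Y = 1/R + 1/(jωL) + jωC
Y = (0.004651 + j0.01592) S
|Y| = 0.01658 S → |Z| = 1/|Y| = 60.30 Ω, ∠Z = −∠Y = -73.71°
cos φ = cos(-73.71°) = 0.2805

0.2805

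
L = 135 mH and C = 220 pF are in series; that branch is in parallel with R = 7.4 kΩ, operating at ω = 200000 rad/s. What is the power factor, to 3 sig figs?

0.500

X_L = ωL = 27000 Ω
X_C = 1/(ωC) = 22700 Ω
Branch 1: Z₁ = R = 7400 Ω
Branch 2 (series LC): Z₂ = j(X_L − X_C) = j4270 Ω
Parallel: Z = Z₁Z₂/(Z₁+Z₂), |Z| = 3700 Ω, ∠Z = 60.0°
cos φ = cos(60.0°) = 0.500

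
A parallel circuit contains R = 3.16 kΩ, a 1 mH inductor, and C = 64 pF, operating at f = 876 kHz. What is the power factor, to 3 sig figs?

ω = 2πf = 5.504e+06 rad/s
X_L = ωL = 5500 Ω
X_C = 1/(ωC) = 2840 Ω
Parallel: admittances add. Y = 1/R + 1/(jωL) + jωC
Y = (0.000316 + j0.000171) S
|Y| = 0.000360 S → |Z| = 1/|Y| = 2780 Ω, ∠Z = −∠Y = -28.3°
cos φ = cos(-28.3°) = 0.880

0.880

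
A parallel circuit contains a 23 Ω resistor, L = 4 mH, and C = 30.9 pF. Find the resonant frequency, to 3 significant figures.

ω₀ = 1/√(LC) = 1/√(0.004 × 3.09e-11) = 2.844e+06 rad/s
f₀ = ω₀/(2π) = 453 kHz

453 kHz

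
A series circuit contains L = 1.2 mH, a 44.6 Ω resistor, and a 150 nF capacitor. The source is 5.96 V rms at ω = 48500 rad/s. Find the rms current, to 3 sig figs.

65.5 mA

X_L = ωL = 58.2 Ω
X_C = 1/(ωC) = 137 Ω
Net reactance X = X_L − X_C = -79.3 Ω
Z = 44.6 − j79.3 Ω
|Z| = √(44.6² + 79.3²) = 90.9 Ω
I = V/|Z| = 5.96/90.9 = 65.5 mA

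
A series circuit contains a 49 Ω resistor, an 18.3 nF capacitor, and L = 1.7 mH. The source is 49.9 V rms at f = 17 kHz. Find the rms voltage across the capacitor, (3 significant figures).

ω = 2πf = 106800 rad/s
X_L = ωL = 182 Ω
X_C = 1/(ωC) = 512 Ω
Net reactance X = X_L − X_C = -330 Ω
Z = 49.0 − j330 Ω
|Z| = √(49.0² + 330²) = 334 Ω
I = V/|Z| = 150 mA
V_C = I·|Z_C| = 0.150 × 512 = 76.5 V

76.5 V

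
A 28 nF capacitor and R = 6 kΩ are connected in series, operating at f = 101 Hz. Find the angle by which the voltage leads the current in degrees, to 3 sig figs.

-83.9°

ω = 2πf = 634.6 rad/s
X_C = 1/(ωC) = 56300 Ω
Z = 6000 − j56300 Ω
|Z| = √(6000² + 56300²) = 56600 Ω
∠Z = arctan(-56300/6000) = -83.9°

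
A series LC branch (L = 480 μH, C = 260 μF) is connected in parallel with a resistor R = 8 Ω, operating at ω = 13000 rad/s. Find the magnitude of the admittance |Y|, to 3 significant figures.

X_L = ωL = 6.24 Ω
X_C = 1/(ωC) = 0.296 Ω
Branch 1: Z₁ = R = 8.00 Ω
Branch 2 (series LC): Z₂ = j(X_L − X_C) = j5.94 Ω
Parallel: Z = Z₁Z₂/(Z₁+Z₂), |Z| = 4.77 Ω, ∠Z = 53.4°
|Y| = 1/|Z| = 210 mS

210 mS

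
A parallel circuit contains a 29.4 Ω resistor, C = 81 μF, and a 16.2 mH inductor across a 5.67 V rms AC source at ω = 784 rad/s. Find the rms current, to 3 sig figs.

X_L = ωL = 12.7 Ω
X_C = 1/(ωC) = 15.7 Ω
Parallel: admittances add. Y = 1/R + 1/(jωL) + jωC
Y = (0.0340 − j0.0152) S
|Y| = 0.0373 S → |Z| = 1/|Y| = 26.8 Ω, ∠Z = −∠Y = 24.1°
I = V/|Z| = 5.67/26.8 = 211 mA

211 mA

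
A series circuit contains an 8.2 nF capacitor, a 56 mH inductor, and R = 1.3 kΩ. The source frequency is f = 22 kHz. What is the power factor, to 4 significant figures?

0.1862

ω = 2πf = 138200 rad/s
X_L = ωL = 7741 Ω
X_C = 1/(ωC) = 882.2 Ω
Net reactance X = X_L − X_C = 6859 Ω
Z = 1300 + j6859 Ω
|Z| = √(1300² + 6859²) = 6981 Ω
∠Z = arctan(6859/1300) = 79.27°
cos φ = cos(79.27°) = 0.1862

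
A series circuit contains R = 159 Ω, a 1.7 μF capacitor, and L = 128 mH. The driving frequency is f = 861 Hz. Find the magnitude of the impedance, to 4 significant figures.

605.0 Ω

ω = 2πf = 5410 rad/s
X_L = ωL = 692.5 Ω
X_C = 1/(ωC) = 108.7 Ω
Net reactance X = X_L − X_C = 583.7 Ω
Z = 159.0 + j583.7 Ω
|Z| = √(159.0² + 583.7²) = 605.0 Ω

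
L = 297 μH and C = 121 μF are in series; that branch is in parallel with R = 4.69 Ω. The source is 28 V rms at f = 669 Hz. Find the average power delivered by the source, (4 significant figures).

167.2 W

ω = 2πf = 4203 rad/s
X_L = ωL = 1.248 Ω
X_C = 1/(ωC) = 1.966 Ω
Branch 1: Z₁ = R = 4.690 Ω
Branch 2 (series LC): Z₂ = j(X_L − X_C) = −j0.7177 Ω
Parallel: Z = Z₁Z₂/(Z₁+Z₂), |Z| = 0.7094 Ω, ∠Z = -81.30°
I = V/|Z| = 39.47 A
P = VI cos φ = 28 × 39.47 × cos(-81.30°) = 167.2 W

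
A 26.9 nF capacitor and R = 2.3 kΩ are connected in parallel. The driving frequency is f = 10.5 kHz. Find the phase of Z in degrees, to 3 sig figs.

ω = 2πf = 65970 rad/s
X_C = 1/(ωC) = 563 Ω
Parallel: admittances add. Y = 1/R + jωC
Y = (0.000435 + j0.00177) S
|Y| = 0.00183 S → |Z| = 1/|Y| = 547 Ω, ∠Z = −∠Y = -76.2°

-76.2°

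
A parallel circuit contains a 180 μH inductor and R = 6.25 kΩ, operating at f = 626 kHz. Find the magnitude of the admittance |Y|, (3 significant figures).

ω = 2πf = 3.933e+06 rad/s
X_L = ωL = 708 Ω
Parallel: admittances add. Y = 1/R + 1/(jωL)
Y = (0.000160 − j0.00141) S
|Y| = 0.00142 S → |Z| = 1/|Y| = 703 Ω, ∠Z = −∠Y = 83.5°

1.42 mS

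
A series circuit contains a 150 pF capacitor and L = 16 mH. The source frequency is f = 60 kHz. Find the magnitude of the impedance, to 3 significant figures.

11700 Ω

ω = 2πf = 377000 rad/s
X_L = ωL = 6030 Ω
X_C = 1/(ωC) = 17700 Ω
Net reactance X = X_L − X_C = -11700 Ω
Z = − j11700 Ω
|Z| = √(0² + 11700²) = 11700 Ω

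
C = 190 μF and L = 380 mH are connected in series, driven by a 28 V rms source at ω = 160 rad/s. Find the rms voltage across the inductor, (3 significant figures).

X_L = ωL = 60.8 Ω
X_C = 1/(ωC) = 32.9 Ω
Net reactance X = X_L − X_C = 27.9 Ω
Z = j27.9 Ω
|Z| = √(0² + 27.9²) = 27.9 Ω
I = V/|Z| = 1.00 A
V_L = I·|Z_L| = 1.00 × 60.8 = 61.0 V

61.0 V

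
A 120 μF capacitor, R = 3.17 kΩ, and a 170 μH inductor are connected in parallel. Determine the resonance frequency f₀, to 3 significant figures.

ω₀ = 1/√(LC) = 1/√(0.00017 × 0.00012) = 7001 rad/s
f₀ = ω₀/(2π) = 1.11 kHz

1.11 kHz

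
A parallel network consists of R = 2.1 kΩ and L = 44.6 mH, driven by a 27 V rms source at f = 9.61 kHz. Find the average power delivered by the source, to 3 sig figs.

347 mW

ω = 2πf = 60380 rad/s
X_L = ωL = 2690 Ω
Parallel: admittances add. Y = 1/R + 1/(jωL)
Y = (0.000476 − j0.000371) S
|Y| = 0.000604 S → |Z| = 1/|Y| = 1660 Ω, ∠Z = −∠Y = 37.9°
I = V/|Z| = 16.3 mA
P = VI cos φ = 27 × 0.0163 × cos(37.9°) = 347 mW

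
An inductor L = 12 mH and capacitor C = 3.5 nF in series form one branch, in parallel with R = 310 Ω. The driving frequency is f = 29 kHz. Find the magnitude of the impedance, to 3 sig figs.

ω = 2πf = 182200 rad/s
X_L = ωL = 2190 Ω
X_C = 1/(ωC) = 1570 Ω
Branch 1: Z₁ = R = 310 Ω
Branch 2 (series LC): Z₂ = j(X_L − X_C) = j619 Ω
Parallel: Z = Z₁Z₂/(Z₁+Z₂), |Z| = 277 Ω, ∠Z = 26.6°

277 Ω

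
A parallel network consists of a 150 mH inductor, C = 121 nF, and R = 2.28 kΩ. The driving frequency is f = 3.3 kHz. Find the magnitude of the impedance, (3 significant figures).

ω = 2πf = 20730 rad/s
X_L = ωL = 3110 Ω
X_C = 1/(ωC) = 399 Ω
Parallel: admittances add. Y = 1/R + 1/(jωL) + jωC
Y = (0.000439 + j0.00219) S
|Y| = 0.00223 S → |Z| = 1/|Y| = 448 Ω, ∠Z = −∠Y = -78.7°

448 Ω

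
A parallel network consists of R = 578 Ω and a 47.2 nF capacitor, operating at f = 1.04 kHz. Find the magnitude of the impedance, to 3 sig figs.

569 Ω

ω = 2πf = 6535 rad/s
X_C = 1/(ωC) = 3240 Ω
Parallel: admittances add. Y = 1/R + jωC
Y = (0.00173 + j0.000308) S
|Y| = 0.00176 S → |Z| = 1/|Y| = 569 Ω, ∠Z = −∠Y = -10.1°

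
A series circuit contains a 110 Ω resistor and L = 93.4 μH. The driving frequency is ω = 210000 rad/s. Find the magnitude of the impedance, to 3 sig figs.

X_L = ωL = 19.6 Ω
Z = 110 + j19.6 Ω
|Z| = √(110² + 19.6²) = 112 Ω

112 Ω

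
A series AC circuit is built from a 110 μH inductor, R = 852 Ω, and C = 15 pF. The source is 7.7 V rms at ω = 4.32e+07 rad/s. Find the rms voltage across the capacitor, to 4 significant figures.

X_L = ωL = 4752 Ω
X_C = 1/(ωC) = 1543 Ω
Net reactance X = X_L − X_C = 3209 Ω
Z = 852.0 + j3209 Ω
|Z| = √(852.0² + 3209²) = 3320 Ω
I = V/|Z| = 2.319 mA
V_C = I·|Z_C| = 0.002319 × 1543 = 3.579 V

3.579 V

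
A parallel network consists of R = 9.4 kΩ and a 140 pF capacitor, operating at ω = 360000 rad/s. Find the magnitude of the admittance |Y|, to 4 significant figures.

117.7 μS

X_C = 1/(ωC) = 19840 Ω
Parallel: admittances add. Y = 1/R + jωC
Y = (0.0001064 + j5.04e-05) S
|Y| = 0.0001177 S → |Z| = 1/|Y| = 8495 Ω, ∠Z = −∠Y = -25.35°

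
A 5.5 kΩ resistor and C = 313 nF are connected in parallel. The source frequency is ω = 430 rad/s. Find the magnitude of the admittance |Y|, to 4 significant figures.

226.2 μS

X_C = 1/(ωC) = 7430 Ω
Parallel: admittances add. Y = 1/R + jωC
Y = (0.0001818 + j0.0001346) S
|Y| = 0.0002262 S → |Z| = 1/|Y| = 4421 Ω, ∠Z = −∠Y = -36.51°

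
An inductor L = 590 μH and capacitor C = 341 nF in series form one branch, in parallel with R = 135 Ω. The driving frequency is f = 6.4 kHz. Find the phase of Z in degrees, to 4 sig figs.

ω = 2πf = 40210 rad/s
X_L = ωL = 23.73 Ω
X_C = 1/(ωC) = 72.93 Ω
Branch 1: Z₁ = R = 135.0 Ω
Branch 2 (series LC): Z₂ = j(X_L − X_C) = −j49.20 Ω
Parallel: Z = Z₁Z₂/(Z₁+Z₂), |Z| = 46.23 Ω, ∠Z = -69.98°

-69.98°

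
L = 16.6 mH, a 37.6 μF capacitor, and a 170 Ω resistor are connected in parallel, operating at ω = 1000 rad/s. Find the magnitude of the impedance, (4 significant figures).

42.75 Ω

X_L = ωL = 16.60 Ω
X_C = 1/(ωC) = 26.60 Ω
Parallel: admittances add. Y = 1/R + 1/(jωL) + jωC
Y = (0.005882 − j0.02264) S
|Y| = 0.02339 S → |Z| = 1/|Y| = 42.75 Ω, ∠Z = −∠Y = 75.44°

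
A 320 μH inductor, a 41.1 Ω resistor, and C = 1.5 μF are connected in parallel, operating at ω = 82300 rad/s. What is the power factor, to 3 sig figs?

0.274

X_L = ωL = 26.3 Ω
X_C = 1/(ωC) = 8.10 Ω
Parallel: admittances add. Y = 1/R + 1/(jωL) + jωC
Y = (0.0243 + j0.0855) S
|Y| = 0.0889 S → |Z| = 1/|Y| = 11.3 Ω, ∠Z = −∠Y = -74.1°
cos φ = cos(-74.1°) = 0.274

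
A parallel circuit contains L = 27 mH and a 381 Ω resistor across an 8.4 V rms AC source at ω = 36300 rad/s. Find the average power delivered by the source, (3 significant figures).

X_L = ωL = 980 Ω
Parallel: admittances add. Y = 1/R + 1/(jωL)
Y = (0.00262 − j0.00102) S
|Y| = 0.00282 S → |Z| = 1/|Y| = 355 Ω, ∠Z = −∠Y = 21.2°
I = V/|Z| = 23.7 mA
P = VI cos φ = 8.4 × 0.0237 × cos(21.2°) = 185 mW

185 mW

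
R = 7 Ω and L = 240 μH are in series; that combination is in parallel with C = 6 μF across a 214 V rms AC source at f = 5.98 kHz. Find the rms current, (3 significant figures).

35.4 A

ω = 2πf = 37570 rad/s
X_L = ωL = 9.02 Ω
X_C = 1/(ωC) = 4.44 Ω
Branch 1 (R+jX_L): Z₁ = 7.00 + j9.02 Ω, |Z₁| = 11.4 Ω
Branch 2 (−jX_C): Z₂ = −j4.44 Ω
Parallel: Z = Z₁Z₂/(Z₁+Z₂), |Z| = 6.05 Ω, ∠Z = -71.0°
I = V/|Z| = 214/6.05 = 35.4 A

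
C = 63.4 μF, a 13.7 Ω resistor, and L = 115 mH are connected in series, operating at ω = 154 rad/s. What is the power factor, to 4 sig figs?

0.1597

X_L = ωL = 17.71 Ω
X_C = 1/(ωC) = 102.4 Ω
Net reactance X = X_L − X_C = -84.71 Ω
Z = 13.70 − j84.71 Ω
|Z| = √(13.70² + 84.71²) = 85.81 Ω
∠Z = arctan(-84.71/13.70) = -80.81°
cos φ = cos(-80.81°) = 0.1597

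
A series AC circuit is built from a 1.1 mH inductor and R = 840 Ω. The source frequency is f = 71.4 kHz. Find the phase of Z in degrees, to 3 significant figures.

30.4°

ω = 2πf = 448600 rad/s
X_L = ωL = 493 Ω
Z = 840 + j493 Ω
|Z| = √(840² + 493²) = 974 Ω
∠Z = arctan(493/840) = 30.4°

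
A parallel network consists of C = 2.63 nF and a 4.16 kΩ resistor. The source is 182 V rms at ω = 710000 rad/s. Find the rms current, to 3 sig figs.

X_C = 1/(ωC) = 536 Ω
Parallel: admittances add. Y = 1/R + jωC
Y = (0.000240 + j0.00187) S
|Y| = 0.00188 S → |Z| = 1/|Y| = 531 Ω, ∠Z = −∠Y = -82.7°
I = V/|Z| = 182/531 = 343 mA

343 mA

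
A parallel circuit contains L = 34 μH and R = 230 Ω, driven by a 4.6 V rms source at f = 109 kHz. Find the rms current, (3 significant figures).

199 mA

ω = 2πf = 684900 rad/s
X_L = ωL = 23.3 Ω
Parallel: admittances add. Y = 1/R + 1/(jωL)
Y = (0.00435 − j0.0429) S
|Y| = 0.0432 S → |Z| = 1/|Y| = 23.2 Ω, ∠Z = −∠Y = 84.2°
I = V/|Z| = 4.6/23.2 = 199 mA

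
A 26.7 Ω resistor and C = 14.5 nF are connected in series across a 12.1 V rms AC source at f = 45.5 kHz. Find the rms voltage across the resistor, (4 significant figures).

ω = 2πf = 285900 rad/s
X_C = 1/(ωC) = 241.2 Ω
Z = 26.70 − j241.2 Ω
|Z| = √(26.70² + 241.2²) = 242.7 Ω
I = V/|Z| = 49.85 mA
V_R = I·|Z_R| = 0.04985 × 26.70 = 1.331 V

1.331 V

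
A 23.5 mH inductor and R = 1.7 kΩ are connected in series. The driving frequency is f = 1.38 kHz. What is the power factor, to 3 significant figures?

ω = 2πf = 8671 rad/s
X_L = ωL = 204 Ω
Z = 1700 + j204 Ω
|Z| = √(1700² + 204²) = 1710 Ω
∠Z = arctan(204/1700) = 6.83°
cos φ = cos(6.83°) = 0.993

0.993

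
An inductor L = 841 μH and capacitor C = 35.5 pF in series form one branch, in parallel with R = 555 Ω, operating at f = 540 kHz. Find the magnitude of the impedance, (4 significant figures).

ω = 2πf = 3.393e+06 rad/s
X_L = ωL = 2853 Ω
X_C = 1/(ωC) = 8302 Ω
Branch 1: Z₁ = R = 555.0 Ω
Branch 2 (series LC): Z₂ = j(X_L − X_C) = −j5449 Ω
Parallel: Z = Z₁Z₂/(Z₁+Z₂), |Z| = 552.1 Ω, ∠Z = -5.816°

552.1 Ω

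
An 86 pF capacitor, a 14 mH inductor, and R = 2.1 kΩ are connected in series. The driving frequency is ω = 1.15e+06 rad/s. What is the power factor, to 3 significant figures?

0.331

X_L = ωL = 16100 Ω
X_C = 1/(ωC) = 10100 Ω
Net reactance X = X_L − X_C = 5990 Ω
Z = 2100 + j5990 Ω
|Z| = √(2100² + 5990²) = 6350 Ω
∠Z = arctan(5990/2100) = 70.7°
cos φ = cos(70.7°) = 0.331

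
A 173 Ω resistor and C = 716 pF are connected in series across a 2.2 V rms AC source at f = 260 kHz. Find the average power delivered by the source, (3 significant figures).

ω = 2πf = 1.634e+06 rad/s
X_C = 1/(ωC) = 855 Ω
Z = 173 − j855 Ω
|Z| = √(173² + 855²) = 872 Ω
∠Z = arctan(-855/173) = -78.6°
I = V/|Z| = 2.52 mA
P = VI cos φ = 2.2 × 0.00252 × cos(-78.6°) = 1.10 mW

1.10 mW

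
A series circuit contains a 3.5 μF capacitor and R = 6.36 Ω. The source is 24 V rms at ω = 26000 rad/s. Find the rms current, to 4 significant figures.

1.890 A

X_C = 1/(ωC) = 10.99 Ω
Z = 6.360 − j10.99 Ω
|Z| = √(6.360² + 10.99²) = 12.70 Ω
I = V/|Z| = 24/12.70 = 1.890 A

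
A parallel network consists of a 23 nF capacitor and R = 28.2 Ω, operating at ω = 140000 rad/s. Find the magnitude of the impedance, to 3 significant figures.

28.1 Ω

X_C = 1/(ωC) = 311 Ω
Parallel: admittances add. Y = 1/R + jωC
Y = (0.0355 + j0.00322) S
|Y| = 0.0356 S → |Z| = 1/|Y| = 28.1 Ω, ∠Z = −∠Y = -5.19°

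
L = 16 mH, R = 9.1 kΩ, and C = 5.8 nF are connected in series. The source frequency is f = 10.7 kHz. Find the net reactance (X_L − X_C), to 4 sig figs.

ω = 2πf = 67230 rad/s
X_L = ωL = 1076 Ω
X_C = 1/(ωC) = 2565 Ω
X = 1076 − 2565 = -1489 Ω

-1489 Ω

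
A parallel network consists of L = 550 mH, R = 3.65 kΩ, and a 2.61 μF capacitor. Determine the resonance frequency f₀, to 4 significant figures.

ω₀ = 1/√(LC) = 1/√(0.55 × 2.61e-06) = 834.6 rad/s
f₀ = ω₀/(2π) = 132.8 Hz

132.8 Hz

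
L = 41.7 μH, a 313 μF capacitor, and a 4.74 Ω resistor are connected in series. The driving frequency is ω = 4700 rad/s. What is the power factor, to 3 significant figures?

0.995

X_L = ωL = 0.196 Ω
X_C = 1/(ωC) = 0.680 Ω
Net reactance X = X_L − X_C = -0.484 Ω
Z = 4.74 − j0.484 Ω
|Z| = √(4.74² + 0.484²) = 4.76 Ω
∠Z = arctan(-0.484/4.74) = -5.83°
cos φ = cos(-5.83°) = 0.995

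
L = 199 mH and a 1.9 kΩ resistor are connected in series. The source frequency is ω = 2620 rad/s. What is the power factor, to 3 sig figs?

0.964

X_L = ωL = 521 Ω
Z = 1900 + j521 Ω
|Z| = √(1900² + 521²) = 1970 Ω
∠Z = arctan(521/1900) = 15.3°
cos φ = cos(15.3°) = 0.964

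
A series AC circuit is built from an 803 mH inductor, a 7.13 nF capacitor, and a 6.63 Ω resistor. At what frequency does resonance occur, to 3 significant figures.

ω₀ = 1/√(LC) = 1/√(0.803 × 7.13e-09) = 13220 rad/s
f₀ = ω₀/(2π) = 2.10 kHz

2.10 kHz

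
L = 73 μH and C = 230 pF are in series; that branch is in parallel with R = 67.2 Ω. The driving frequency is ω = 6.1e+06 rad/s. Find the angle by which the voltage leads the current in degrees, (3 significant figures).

X_L = ωL = 445 Ω
X_C = 1/(ωC) = 713 Ω
Branch 1: Z₁ = R = 67.2 Ω
Branch 2 (series LC): Z₂ = j(X_L − X_C) = −j267 Ω
Parallel: Z = Z₁Z₂/(Z₁+Z₂), |Z| = 65.2 Ω, ∠Z = -14.1°

-14.1°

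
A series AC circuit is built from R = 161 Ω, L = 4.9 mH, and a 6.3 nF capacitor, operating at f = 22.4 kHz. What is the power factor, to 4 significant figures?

ω = 2πf = 140700 rad/s
X_L = ωL = 689.6 Ω
X_C = 1/(ωC) = 1128 Ω
Net reactance X = X_L − X_C = -438.2 Ω
Z = 161.0 − j438.2 Ω
|Z| = √(161.0² + 438.2²) = 466.8 Ω
∠Z = arctan(-438.2/161.0) = -69.82°
cos φ = cos(-69.82°) = 0.3449

0.3449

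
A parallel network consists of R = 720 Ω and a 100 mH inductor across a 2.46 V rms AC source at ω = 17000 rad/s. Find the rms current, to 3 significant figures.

3.71 mA

X_L = ωL = 1700 Ω
Parallel: admittances add. Y = 1/R + 1/(jωL)
Y = (0.00139 − j0.000588) S
|Y| = 0.00151 S → |Z| = 1/|Y| = 663 Ω, ∠Z = −∠Y = 23.0°
I = V/|Z| = 2.46/663 = 3.71 mA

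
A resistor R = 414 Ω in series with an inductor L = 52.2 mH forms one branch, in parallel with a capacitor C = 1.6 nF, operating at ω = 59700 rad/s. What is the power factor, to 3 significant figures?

0.187

X_L = ωL = 3120 Ω
X_C = 1/(ωC) = 10500 Ω
Branch 1 (R+jX_L): Z₁ = 414 + j3120 Ω, |Z₁| = 3140 Ω
Branch 2 (−jX_C): Z₂ = −j10500 Ω
Parallel: Z = Z₁Z₂/(Z₁+Z₂), |Z| = 4470 Ω, ∠Z = 79.2°
cos φ = cos(79.2°) = 0.187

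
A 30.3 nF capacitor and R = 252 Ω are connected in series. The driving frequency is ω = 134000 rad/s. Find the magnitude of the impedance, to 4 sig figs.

X_C = 1/(ωC) = 246.3 Ω
Z = 252.0 − j246.3 Ω
|Z| = √(252.0² + 246.3²) = 352.4 Ω

352.4 Ω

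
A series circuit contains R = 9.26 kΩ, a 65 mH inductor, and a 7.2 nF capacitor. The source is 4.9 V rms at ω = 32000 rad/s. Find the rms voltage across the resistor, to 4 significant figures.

4.760 V

X_L = ωL = 2080 Ω
X_C = 1/(ωC) = 4340 Ω
Net reactance X = X_L − X_C = -2260 Ω
Z = 9260 − j2260 Ω
|Z| = √(9260² + 2260²) = 9532 Ω
I = V/|Z| = 514.1 μA
V_R = I·|Z_R| = 0.0005141 × 9260 = 4.760 V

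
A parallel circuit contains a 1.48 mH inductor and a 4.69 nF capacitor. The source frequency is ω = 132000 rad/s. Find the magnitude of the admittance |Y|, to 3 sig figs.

4.50 mS

X_L = ωL = 195 Ω
X_C = 1/(ωC) = 1620 Ω
Parallel: admittances add. Y = 1/(jωL) + jωC
Y = (0 − j0.00450) S
|Y| = 0.00450 S → |Z| = 1/|Y| = 222 Ω, ∠Z = −∠Y = 90.0°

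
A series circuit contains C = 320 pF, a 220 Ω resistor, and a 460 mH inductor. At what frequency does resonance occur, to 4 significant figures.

ω₀ = 1/√(LC) = 1/√(0.46 × 3.2e-10) = 82420 rad/s
f₀ = ω₀/(2π) = 13.12 kHz

13.12 kHz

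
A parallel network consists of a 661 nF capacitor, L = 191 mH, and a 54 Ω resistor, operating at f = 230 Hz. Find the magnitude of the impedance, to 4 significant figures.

ω = 2πf = 1445 rad/s
X_L = ωL = 276.0 Ω
X_C = 1/(ωC) = 1047 Ω
Parallel: admittances add. Y = 1/R + 1/(jωL) + jωC
Y = (0.01852 − j0.002668) S
|Y| = 0.01871 S → |Z| = 1/|Y| = 53.45 Ω, ∠Z = −∠Y = 8.197°

53.45 Ω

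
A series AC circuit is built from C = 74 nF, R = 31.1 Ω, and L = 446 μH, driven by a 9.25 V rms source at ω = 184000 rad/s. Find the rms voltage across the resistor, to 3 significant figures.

8.91 V

X_L = ωL = 82.1 Ω
X_C = 1/(ωC) = 73.4 Ω
Net reactance X = X_L − X_C = 8.62 Ω
Z = 31.1 + j8.62 Ω
|Z| = √(31.1² + 8.62²) = 32.3 Ω
I = V/|Z| = 287 mA
V_R = I·|Z_R| = 0.287 × 31.1 = 8.91 V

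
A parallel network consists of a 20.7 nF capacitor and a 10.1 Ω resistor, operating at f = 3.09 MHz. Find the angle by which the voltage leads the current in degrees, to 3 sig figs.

-76.2°

ω = 2πf = 1.942e+07 rad/s
X_C = 1/(ωC) = 2.49 Ω
Parallel: admittances add. Y = 1/R + jωC
Y = (0.0990 + j0.402) S
|Y| = 0.414 S → |Z| = 1/|Y| = 2.42 Ω, ∠Z = −∠Y = -76.2°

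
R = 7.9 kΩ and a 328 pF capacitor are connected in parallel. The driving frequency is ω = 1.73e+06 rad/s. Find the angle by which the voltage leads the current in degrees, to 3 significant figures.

X_C = 1/(ωC) = 1760 Ω
Parallel: admittances add. Y = 1/R + jωC
Y = (0.000127 + j0.000567) S
|Y| = 0.000581 S → |Z| = 1/|Y| = 1720 Ω, ∠Z = −∠Y = -77.4°

-77.4°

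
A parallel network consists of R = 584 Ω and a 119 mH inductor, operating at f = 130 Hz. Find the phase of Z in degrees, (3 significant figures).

80.6°

ω = 2πf = 816.8 rad/s
X_L = ωL = 97.2 Ω
Parallel: admittances add. Y = 1/R + 1/(jωL)
Y = (0.00171 − j0.0103) S
|Y| = 0.0104 S → |Z| = 1/|Y| = 95.9 Ω, ∠Z = −∠Y = 80.6°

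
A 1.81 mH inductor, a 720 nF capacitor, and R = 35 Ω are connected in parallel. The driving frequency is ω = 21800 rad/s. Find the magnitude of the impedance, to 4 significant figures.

33.16 Ω

X_L = ωL = 39.46 Ω
X_C = 1/(ωC) = 63.71 Ω
Parallel: admittances add. Y = 1/R + 1/(jωL) + jωC
Y = (0.02857 − j0.009647) S
|Y| = 0.03016 S → |Z| = 1/|Y| = 33.16 Ω, ∠Z = −∠Y = 18.66°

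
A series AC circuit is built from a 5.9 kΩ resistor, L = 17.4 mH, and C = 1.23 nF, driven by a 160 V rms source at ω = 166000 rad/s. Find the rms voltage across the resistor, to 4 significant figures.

X_L = ωL = 2888 Ω
X_C = 1/(ωC) = 4898 Ω
Net reactance X = X_L − X_C = -2009 Ω
Z = 5900 − j2009 Ω
|Z| = √(5900² + 2009²) = 6233 Ω
I = V/|Z| = 25.67 mA
V_R = I·|Z_R| = 0.02567 × 5900 = 151.5 V

151.5 V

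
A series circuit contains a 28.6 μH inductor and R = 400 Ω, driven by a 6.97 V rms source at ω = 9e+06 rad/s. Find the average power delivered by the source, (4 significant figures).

X_L = ωL = 257.4 Ω
Z = 400.0 + j257.4 Ω
|Z| = √(400.0² + 257.4²) = 475.7 Ω
∠Z = arctan(257.4/400.0) = 32.76°
I = V/|Z| = 14.65 mA
P = VI cos φ = 6.97 × 0.01465 × cos(32.76°) = 85.89 mW

85.89 mW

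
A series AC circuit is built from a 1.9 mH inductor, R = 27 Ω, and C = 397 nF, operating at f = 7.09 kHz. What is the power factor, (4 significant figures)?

ω = 2πf = 44550 rad/s
X_L = ωL = 84.64 Ω
X_C = 1/(ωC) = 56.54 Ω
Net reactance X = X_L − X_C = 28.10 Ω
Z = 27.00 + j28.10 Ω
|Z| = √(27.00² + 28.10²) = 38.97 Ω
∠Z = arctan(28.10/27.00) = 46.14°
cos φ = cos(46.14°) = 0.6929

0.6929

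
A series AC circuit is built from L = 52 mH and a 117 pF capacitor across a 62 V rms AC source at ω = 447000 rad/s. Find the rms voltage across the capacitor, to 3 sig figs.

288 V

X_L = ωL = 23200 Ω
X_C = 1/(ωC) = 19100 Ω
Net reactance X = X_L − X_C = 4120 Ω
Z = j4120 Ω
|Z| = √(0² + 4120²) = 4120 Ω
I = V/|Z| = 15.0 mA
V_C = I·|Z_C| = 0.0150 × 19100 = 288 V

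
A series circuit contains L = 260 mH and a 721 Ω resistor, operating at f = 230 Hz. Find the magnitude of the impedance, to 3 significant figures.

ω = 2πf = 1445 rad/s
X_L = ωL = 376 Ω
Z = 721 + j376 Ω
|Z| = √(721² + 376²) = 813 Ω

813 Ω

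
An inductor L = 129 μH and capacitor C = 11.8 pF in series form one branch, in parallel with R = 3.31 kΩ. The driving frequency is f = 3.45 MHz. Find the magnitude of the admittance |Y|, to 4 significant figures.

ω = 2πf = 2.168e+07 rad/s
X_L = ωL = 2796 Ω
X_C = 1/(ωC) = 3909 Ω
Branch 1: Z₁ = R = 3310 Ω
Branch 2 (series LC): Z₂ = j(X_L − X_C) = −j1113 Ω
Parallel: Z = Z₁Z₂/(Z₁+Z₂), |Z| = 1055 Ω, ∠Z = -71.41°
|Y| = 1/|Z| = 947.8 μS

947.8 μS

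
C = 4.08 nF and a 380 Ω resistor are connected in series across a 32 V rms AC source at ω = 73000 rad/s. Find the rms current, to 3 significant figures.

X_C = 1/(ωC) = 3360 Ω
Z = 380 − j3360 Ω
|Z| = √(380² + 3360²) = 3380 Ω
I = V/|Z| = 32/3380 = 9.47 mA

9.47 mA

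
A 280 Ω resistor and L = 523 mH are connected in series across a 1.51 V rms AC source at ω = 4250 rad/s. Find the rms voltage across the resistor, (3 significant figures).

X_L = ωL = 2220 Ω
Z = 280 + j2220 Ω
|Z| = √(280² + 2220²) = 2240 Ω
I = V/|Z| = 674 μA
V_R = I·|Z_R| = 0.000674 × 280 = 0.189 V

0.189 V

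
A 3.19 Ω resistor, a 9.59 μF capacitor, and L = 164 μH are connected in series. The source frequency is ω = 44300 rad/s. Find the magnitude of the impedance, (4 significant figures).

X_L = ωL = 7.265 Ω
X_C = 1/(ωC) = 2.354 Ω
Net reactance X = X_L − X_C = 4.911 Ω
Z = 3.190 + j4.911 Ω
|Z| = √(3.190² + 4.911²) = 5.856 Ω

5.856 Ω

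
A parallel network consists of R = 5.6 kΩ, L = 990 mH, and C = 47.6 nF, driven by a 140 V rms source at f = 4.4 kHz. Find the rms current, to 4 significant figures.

180.9 mA

ω = 2πf = 27650 rad/s
X_L = ωL = 27370 Ω
X_C = 1/(ωC) = 759.9 Ω
Parallel: admittances add. Y = 1/R + 1/(jωL) + jωC
Y = (0.0001786 + j0.001279) S
|Y| = 0.001292 S → |Z| = 1/|Y| = 774.1 Ω, ∠Z = −∠Y = -82.05°
I = V/|Z| = 140/774.1 = 180.9 mA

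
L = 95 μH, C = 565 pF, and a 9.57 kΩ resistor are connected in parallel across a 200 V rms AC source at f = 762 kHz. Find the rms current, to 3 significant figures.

103 mA

ω = 2πf = 4.788e+06 rad/s
X_L = ωL = 455 Ω
X_C = 1/(ωC) = 370 Ω
Parallel: admittances add. Y = 1/R + 1/(jωL) + jωC
Y = (0.000104 + j0.000507) S
|Y| = 0.000517 S → |Z| = 1/|Y| = 1930 Ω, ∠Z = −∠Y = -78.3°
I = V/|Z| = 200/1930 = 103 mA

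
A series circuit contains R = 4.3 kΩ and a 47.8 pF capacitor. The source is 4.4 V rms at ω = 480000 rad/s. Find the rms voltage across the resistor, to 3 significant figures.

0.432 V

X_C = 1/(ωC) = 43600 Ω
Z = 4300 − j43600 Ω
|Z| = √(4300² + 43600²) = 43800 Ω
I = V/|Z| = 100 μA
V_R = I·|Z_R| = 0.000100 × 4300 = 0.432 V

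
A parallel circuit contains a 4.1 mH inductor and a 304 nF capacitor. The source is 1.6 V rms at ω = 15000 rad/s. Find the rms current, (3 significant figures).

X_L = ωL = 61.5 Ω
X_C = 1/(ωC) = 219 Ω
Parallel: admittances add. Y = 1/(jωL) + jωC
Y = (0 − j0.0117) S
|Y| = 0.0117 S → |Z| = 1/|Y| = 85.5 Ω, ∠Z = −∠Y = 90.0°
I = V/|Z| = 1.6/85.5 = 18.7 mA

18.7 mA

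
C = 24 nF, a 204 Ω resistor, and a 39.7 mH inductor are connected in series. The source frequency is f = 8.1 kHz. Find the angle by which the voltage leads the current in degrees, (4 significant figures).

ω = 2πf = 50890 rad/s
X_L = ωL = 2020 Ω
X_C = 1/(ωC) = 818.7 Ω
Net reactance X = X_L − X_C = 1202 Ω
Z = 204.0 + j1202 Ω
|Z| = √(204.0² + 1202²) = 1219 Ω
∠Z = arctan(1202/204.0) = 80.37°

80.37°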